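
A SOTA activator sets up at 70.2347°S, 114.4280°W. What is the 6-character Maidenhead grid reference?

Offset from 180°W / 90°S: lon 65.5720°, lat 19.7653°.
Field: 65.5720/20 → 3 → D, 19.7653/10 → 1 → B; chars DB.
Square: 5.5720/2 → 2, 9.7653/1 → 9; chars 29.
Subsquare: 1.5720/0.0833333 → 18 → s, 0.7653/0.0416667 → 18 → s; chars ss.

DB29ss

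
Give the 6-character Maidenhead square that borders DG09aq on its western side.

CG99xq

Longitude subsquare a = 0; −1 → -1, wraps to 23 = x, carry into square.
Longitude square 0; −1 → -1, wraps to 9, carry into field.
Longitude field D = 3; −1 → 2 = C.
The latitude characters are unchanged.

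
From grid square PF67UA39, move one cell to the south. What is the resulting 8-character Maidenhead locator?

PF67ua38

Latitude extended square 9; −1 → 8.
The longitude characters are unchanged.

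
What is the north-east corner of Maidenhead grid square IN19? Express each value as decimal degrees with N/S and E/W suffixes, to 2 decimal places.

Field I=8, N=13: +8·20° lon, +13·10° lat → SW at lon -20°, lat 40°.
Square 1, 9: +1·2° lon, +9·1° lat → SW at lon -18°, lat 49°.
Cell spans 2° lon × 1° lat. NE corner is SW corner plus one full cell.
latitude 50.00° N, longitude 16.00° W.

50.00° N, 16.00° W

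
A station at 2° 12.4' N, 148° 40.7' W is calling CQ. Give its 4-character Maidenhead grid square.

Add 180° to longitude and 90° to latitude: 31.32, 92.21.
Field: 31.32/20 → 1 → B, 92.21/10 → 9 → J; chars BJ.
Square: 11.32/2 → 5, 2.21/1 → 2; chars 52.

BJ52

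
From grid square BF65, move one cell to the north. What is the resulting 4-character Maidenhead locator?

BF66

Latitude square 5; +1 → 6.
The longitude characters are unchanged.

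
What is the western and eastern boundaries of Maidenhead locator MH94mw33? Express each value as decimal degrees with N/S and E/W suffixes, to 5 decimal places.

Field M=12, H=7: +12·20° lon, +7·10° lat → SW at lon 60°, lat -20°.
Square 9, 4: +9·2° lon, +4·1° lat → SW at lon 78°, lat -16°.
Subsquare m=12, w=22: +12·0.0833333° lon, +22·0.0416667° lat → SW at lon 79°, lat -15.0833°.
Extended square 3, 3: +3·0.00833333° lon, +3·0.00416667° lat → SW at lon 79.025°, lat -15.0708°.
Cell spans 0.00833333° lon × 0.00416667° lat.
west 79.02500° E, east 79.03333° E.

79.02500° E, 79.03333° E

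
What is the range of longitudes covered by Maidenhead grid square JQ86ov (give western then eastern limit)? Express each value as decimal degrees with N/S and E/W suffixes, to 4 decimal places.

17.1667° E, 17.2500° E

Field J=9, Q=16: +9·20° lon, +16·10° lat → SW at lon 0°, lat 70°.
Square 8, 6: +8·2° lon, +6·1° lat → SW at lon 16°, lat 76°.
Subsquare o=14, v=21: +14·0.0833333° lon, +21·0.0416667° lat → SW at lon 17.1667°, lat 76.875°.
Cell spans 0.0833333° lon × 0.0416667° lat.
west 17.1667° E, east 17.2500° E.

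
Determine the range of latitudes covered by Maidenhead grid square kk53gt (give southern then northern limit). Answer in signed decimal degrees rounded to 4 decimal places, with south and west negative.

13.7917, 13.8333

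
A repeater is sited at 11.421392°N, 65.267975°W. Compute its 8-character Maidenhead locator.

FK71ik71

Offset from 180°W / 90°S: lon 114.73202°, lat 101.42139°.
Field: 114.73202/20 → 5 → F, 101.42139/10 → 10 → K; chars FK.
Square: 14.73202/2 → 7, 1.42139/1 → 1; chars 71.
Subsquare: 0.73202/0.0833333 → 8 → i, 0.42139/0.0416667 → 10 → k; chars ik.
Extended square: 0.06536/0.00833333 → 7, 0.00473/0.00416667 → 1; chars 71.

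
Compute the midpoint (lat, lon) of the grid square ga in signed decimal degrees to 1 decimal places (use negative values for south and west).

Field G=6, A=0: +6·20° lon, +0·10° lat → SW at lon -60°, lat -90°.
Cell spans 20° lon × 10° lat. Centre is SW corner plus half of each.
latitude -85.0, longitude -50.0.

-85.0, -50.0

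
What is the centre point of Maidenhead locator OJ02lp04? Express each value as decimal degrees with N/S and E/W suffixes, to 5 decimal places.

2.64375° N, 100.92083° E

Field O=14, J=9: +14·20° lon, +9·10° lat → SW at lon 100°, lat 0°.
Square 0, 2: +0·2° lon, +2·1° lat → SW at lon 100°, lat 2°.
Subsquare l=11, p=15: +11·0.0833333° lon, +15·0.0416667° lat → SW at lon 100.917°, lat 2.625°.
Extended square 0, 4: +0·0.00833333° lon, +4·0.00416667° lat → SW at lon 100.917°, lat 2.64167°.
Cell spans 0.00833333° lon × 0.00416667° lat. Centre is SW corner plus half of each.
latitude 2.64375° N, longitude 100.92083° E.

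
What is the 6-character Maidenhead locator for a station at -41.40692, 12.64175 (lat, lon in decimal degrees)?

Add 180° to longitude and 90° to latitude: 192.6418, 48.5931.
Field: lon ⌊192.6418/20⌋ = 9 → J; lat ⌊48.5931/10⌋ = 4 → E.
Square: lon ⌊12.6418/2⌋ = 6; lat ⌊8.5931/1⌋ = 8.
Subsquare: lon ⌊0.6418/0.0833333⌋ = 7 → h; lat ⌊0.5931/0.0416667⌋ = 14 → o.

JE68ho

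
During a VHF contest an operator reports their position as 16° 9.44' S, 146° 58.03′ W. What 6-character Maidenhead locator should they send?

BH63mu

Offset from 180°W / 90°S: lon 33.0328°, lat 73.8427°.
Field (20°×10°, letters A–R): 33.0328/20 → 1 → B, 73.8427/10 → 7 → H; chars BH.
Square (2°×1°, digits 0–9): 13.0328/2 → 6, 3.8427/1 → 3; chars 63.
Subsquare (5′×2.5′, letters a–x): 1.0328/0.0833333 → 12 → m, 0.8427/0.0416667 → 20 → u; chars mu.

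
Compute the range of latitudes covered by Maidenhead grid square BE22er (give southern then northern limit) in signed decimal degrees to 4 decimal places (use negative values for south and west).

-47.2917, -47.2500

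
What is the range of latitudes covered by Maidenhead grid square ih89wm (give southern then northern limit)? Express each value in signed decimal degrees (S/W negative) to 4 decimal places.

-10.5000, -10.4583

Field I=8, H=7: +8·20° lon, +7·10° lat → SW at lon -20°, lat -20°.
Square 8, 9: +8·2° lon, +9·1° lat → SW at lon -4°, lat -11°.
Subsquare w=22, m=12: +22·0.0833333° lon, +12·0.0416667° lat → SW at lon -2.16667°, lat -10.5°.
Cell spans 0.0833333° lon × 0.0416667° lat.
south -10.5000, north -10.4583.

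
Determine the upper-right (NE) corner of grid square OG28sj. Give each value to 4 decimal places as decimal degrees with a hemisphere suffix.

21.5833° S, 105.5833° E

Field O=14, G=6: +14·20° lon, +6·10° lat → SW at lon 100°, lat -30°.
Square 2, 8: +2·2° lon, +8·1° lat → SW at lon 104°, lat -22°.
Subsquare s=18, j=9: +18·0.0833333° lon, +9·0.0416667° lat → SW at lon 105.5°, lat -21.625°.
Cell spans 0.0833333° lon × 0.0416667° lat. NE corner is SW corner plus one full cell.
latitude 21.5833° S, longitude 105.5833° E.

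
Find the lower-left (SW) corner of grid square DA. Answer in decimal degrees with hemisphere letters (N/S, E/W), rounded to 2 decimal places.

Field D=3, A=0: +3·20° lon, +0·10° lat → SW at lon -120°, lat -90°.
latitude 90.00° S, longitude 120.00° W.

90.00° S, 120.00° W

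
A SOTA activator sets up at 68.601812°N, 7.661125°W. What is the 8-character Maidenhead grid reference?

IP68eo04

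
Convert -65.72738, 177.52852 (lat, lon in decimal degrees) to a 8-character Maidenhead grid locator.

RC84sg35

Shift to the Maidenhead origin (180°W, 90°S): lon 357.52852, lat 24.27262.
Field: 357.52852/20 → 17 → R, 24.27262/10 → 2 → C; chars RC.
Square: 17.52852/2 → 8, 4.27262/1 → 4; chars 84.
Subsquare: 1.52852/0.0833333 → 18 → s, 0.27262/0.0416667 → 6 → g; chars sg.
Extended square: 0.02852/0.00833333 → 3, 0.02262/0.00416667 → 5; chars 35.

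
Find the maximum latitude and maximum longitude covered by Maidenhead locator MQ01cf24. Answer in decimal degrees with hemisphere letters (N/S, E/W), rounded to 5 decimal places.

Field M=12, Q=16: +12·20° lon, +16·10° lat → SW at lon 60°, lat 70°.
Square 0, 1: +0·2° lon, +1·1° lat → SW at lon 60°, lat 71°.
Subsquare c=2, f=5: +2·0.0833333° lon, +5·0.0416667° lat → SW at lon 60.1667°, lat 71.2083°.
Extended square 2, 4: +2·0.00833333° lon, +4·0.00416667° lat → SW at lon 60.1833°, lat 71.225°.
Cell spans 0.00833333° lon × 0.00416667° lat. NE corner is SW corner plus one full cell.
latitude 71.22917° N, longitude 60.19167° E.

71.22917° N, 60.19167° E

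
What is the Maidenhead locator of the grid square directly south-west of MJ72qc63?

MJ72qc52

Longitude extended square 6; −1 → 5.
Latitude extended square 3; −1 → 2.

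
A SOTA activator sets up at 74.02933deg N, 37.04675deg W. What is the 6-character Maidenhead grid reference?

HQ14la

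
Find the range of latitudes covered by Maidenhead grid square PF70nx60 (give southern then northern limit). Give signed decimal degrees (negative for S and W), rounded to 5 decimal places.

Field P=15, F=5: +15·20° lon, +5·10° lat → SW at lon 120°, lat -40°.
Square 7, 0: +7·2° lon, +0·1° lat → SW at lon 134°, lat -40°.
Subsquare n=13, x=23: +13·0.0833333° lon, +23·0.0416667° lat → SW at lon 135.083°, lat -39.0417°.
Extended square 6, 0: +6·0.00833333° lon, +0·0.00416667° lat → SW at lon 135.133°, lat -39.0417°.
Cell spans 0.00833333° lon × 0.00416667° lat.
south -39.04167, north -39.03750.

-39.04167, -39.03750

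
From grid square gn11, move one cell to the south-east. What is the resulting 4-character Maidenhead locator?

GN20

Longitude square 1; +1 → 2.
Latitude square 1; −1 → 0.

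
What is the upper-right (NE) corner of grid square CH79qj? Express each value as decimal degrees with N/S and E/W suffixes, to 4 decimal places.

Field C=2, H=7: +2·20° lon, +7·10° lat → SW at lon -140°, lat -20°.
Square 7, 9: +7·2° lon, +9·1° lat → SW at lon -126°, lat -11°.
Subsquare q=16, j=9: +16·0.0833333° lon, +9·0.0416667° lat → SW at lon -124.667°, lat -10.625°.
Cell spans 0.0833333° lon × 0.0416667° lat. NE corner is SW corner plus one full cell.
latitude 10.5833° S, longitude 124.5833° W.

10.5833° S, 124.5833° W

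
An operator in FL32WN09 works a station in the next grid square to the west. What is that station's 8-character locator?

Longitude extended square 0; −1 → -1, wraps to 9, carry into subsquare.
Longitude subsquare w = 22; −1 → 21 = v.
The latitude characters are unchanged.

FL32vn99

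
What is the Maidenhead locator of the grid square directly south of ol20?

OK29

Latitude square 0; −1 → -1, wraps to 9, carry into field.
Latitude field L = 11; −1 → 10 = K.
The longitude characters are unchanged.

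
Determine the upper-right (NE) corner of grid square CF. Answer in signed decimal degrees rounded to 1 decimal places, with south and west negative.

Field C=2, F=5: +2·20° lon, +5·10° lat → SW at lon -140°, lat -40°.
Cell spans 20° lon × 10° lat. NE corner is SW corner plus one full cell.
latitude -30.0, longitude -120.0.

-30.0, -120.0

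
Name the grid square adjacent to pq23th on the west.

Longitude subsquare t = 19; −1 → 18 = s.
The latitude characters are unchanged.

PQ23sh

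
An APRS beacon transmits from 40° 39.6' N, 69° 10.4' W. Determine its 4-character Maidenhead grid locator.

Offset from 180°W / 90°S: lon 110.83°, lat 130.66°.
Field (20°×10°, letters A–R): lon ⌊110.83/20⌋ = 5 → F; lat ⌊130.66/10⌋ = 13 → N.
Square (2°×1°, digits 0–9): lon ⌊10.83/2⌋ = 5; lat ⌊0.66/1⌋ = 0.

FN50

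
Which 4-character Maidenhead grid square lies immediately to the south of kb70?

KA79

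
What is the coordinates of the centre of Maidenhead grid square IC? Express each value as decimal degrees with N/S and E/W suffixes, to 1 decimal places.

65.0° S, 10.0° W

Field I=8, C=2: +8·20° lon, +2·10° lat → SW at lon -20°, lat -70°.
Cell spans 20° lon × 10° lat. Centre is SW corner plus half of each.
latitude 65.0° S, longitude 10.0° W.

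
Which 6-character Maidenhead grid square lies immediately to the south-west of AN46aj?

AN36xi

Longitude subsquare a = 0; −1 → -1, wraps to 23 = x, carry into square.
Longitude square 4; −1 → 3.
Latitude subsquare j = 9; −1 → 8 = i.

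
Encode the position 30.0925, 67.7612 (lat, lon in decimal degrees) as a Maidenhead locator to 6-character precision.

MM30vc

Offset from 180°W / 90°S: lon 247.7612°, lat 120.0925°.
Field: 247.7612/20 → 12 → M, 120.0925/10 → 12 → M; chars MM.
Square: 7.7612/2 → 3, 0.0925/1 → 0; chars 30.
Subsquare: 1.7612/0.0833333 → 21 → v, 0.0925/0.0416667 → 2 → c; chars vc.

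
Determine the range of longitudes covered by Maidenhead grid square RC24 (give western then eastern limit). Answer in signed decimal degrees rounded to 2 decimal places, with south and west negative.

164.00, 166.00

Field R=17, C=2: +17·20° lon, +2·10° lat → SW at lon 160°, lat -70°.
Square 2, 4: +2·2° lon, +4·1° lat → SW at lon 164°, lat -66°.
Cell spans 2° lon × 1° lat.
west 164.00, east 166.00.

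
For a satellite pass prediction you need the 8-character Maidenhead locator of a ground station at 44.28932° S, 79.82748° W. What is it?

FE05cr00

Offset from 180°W / 90°S: lon 100.17252°, lat 45.71068°.
Field: 100.17252/20 → 5 → F, 45.71068/10 → 4 → E; chars FE.
Square: 0.17252/2 → 0, 5.71068/1 → 5; chars 05.
Subsquare: 0.17252/0.0833333 → 2 → c, 0.71068/0.0416667 → 17 → r; chars cr.
Extended square: 0.00585/0.00833333 → 0, 0.00235/0.00416667 → 0; chars 00.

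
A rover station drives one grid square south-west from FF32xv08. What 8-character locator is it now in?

FF32wv97

Longitude extended square 0; −1 → -1, wraps to 9, carry into subsquare.
Longitude subsquare x = 23; −1 → 22 = w.
Latitude extended square 8; −1 → 7.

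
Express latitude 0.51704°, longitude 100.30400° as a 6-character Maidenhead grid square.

Add 180° to longitude and 90° to latitude: 280.3040, 90.5170.
Field (20°×10°, letters A–R): lon ⌊280.3040/20⌋ = 14 → O; lat ⌊90.5170/10⌋ = 9 → J.
Square (2°×1°, digits 0–9): lon ⌊0.3040/2⌋ = 0; lat ⌊0.5170/1⌋ = 0.
Subsquare (5′×2.5′, letters a–x): lon ⌊0.3040/0.0833333⌋ = 3 → d; lat ⌊0.5170/0.0416667⌋ = 12 → m.

OJ00dm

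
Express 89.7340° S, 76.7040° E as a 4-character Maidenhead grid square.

Add 180° to longitude and 90° to latitude: 256.70, 0.27.
Field: 256.70/20 → 12 → M, 0.27/10 → 0 → A; chars MA.
Square: 16.70/2 → 8, 0.27/1 → 0; chars 80.

MA80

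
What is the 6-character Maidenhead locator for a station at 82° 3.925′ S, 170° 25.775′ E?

Shift to the Maidenhead origin (180°W, 90°S): lon 350.4296, lat 7.9346.
Field: 350.4296/20 → 17 → R, 7.9346/10 → 0 → A; chars RA.
Square: 10.4296/2 → 5, 7.9346/1 → 7; chars 57.
Subsquare: 0.4296/0.0833333 → 5 → f, 0.9346/0.0416667 → 22 → w; chars fw.

RA57fw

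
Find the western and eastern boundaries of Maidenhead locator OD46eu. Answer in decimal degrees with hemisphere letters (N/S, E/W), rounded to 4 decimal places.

Field O=14, D=3: +14·20° lon, +3·10° lat → SW at lon 100°, lat -60°.
Square 4, 6: +4·2° lon, +6·1° lat → SW at lon 108°, lat -54°.
Subsquare e=4, u=20: +4·0.0833333° lon, +20·0.0416667° lat → SW at lon 108.333°, lat -53.1667°.
Cell spans 0.0833333° lon × 0.0416667° lat.
west 108.3333° E, east 108.4167° E.

108.3333° E, 108.4167° E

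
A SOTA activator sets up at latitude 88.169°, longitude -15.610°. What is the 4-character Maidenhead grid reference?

Add 180° to longitude and 90° to latitude: 164.39, 178.17.
Field: 164.39/20 → 8 → I, 178.17/10 → 17 → R; chars IR.
Square: 4.39/2 → 2, 8.17/1 → 8; chars 28.

IR28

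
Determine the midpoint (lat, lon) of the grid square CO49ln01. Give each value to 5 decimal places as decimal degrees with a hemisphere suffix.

Field C=2, O=14: +2·20° lon, +14·10° lat → SW at lon -140°, lat 50°.
Square 4, 9: +4·2° lon, +9·1° lat → SW at lon -132°, lat 59°.
Subsquare l=11, n=13: +11·0.0833333° lon, +13·0.0416667° lat → SW at lon -131.083°, lat 59.5417°.
Extended square 0, 1: +0·0.00833333° lon, +1·0.00416667° lat → SW at lon -131.083°, lat 59.5458°.
Cell spans 0.00833333° lon × 0.00416667° lat. Centre is SW corner plus half of each.
latitude 59.54792° N, longitude 131.07917° W.

59.54792° N, 131.07917° W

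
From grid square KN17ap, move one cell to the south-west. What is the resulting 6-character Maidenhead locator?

KN07xo

Longitude subsquare a = 0; −1 → -1, wraps to 23 = x, carry into square.
Longitude square 1; −1 → 0.
Latitude subsquare p = 15; −1 → 14 = o.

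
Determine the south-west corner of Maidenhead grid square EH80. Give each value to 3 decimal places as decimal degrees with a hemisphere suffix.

20.000° S, 84.000° W

Field E=4, H=7: +4·20° lon, +7·10° lat → SW at lon -100°, lat -20°.
Square 8, 0: +8·2° lon, +0·1° lat → SW at lon -84°, lat -20°.
latitude 20.000° S, longitude 84.000° W.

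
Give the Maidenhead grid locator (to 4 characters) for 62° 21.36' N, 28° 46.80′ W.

HP52

Shift to the Maidenhead origin (180°W, 90°S): lon 151.22, lat 152.36.
Field (20°×10°, letters A–R): lon ⌊151.22/20⌋ = 7 → H; lat ⌊152.36/10⌋ = 15 → P.
Square (2°×1°, digits 0–9): lon ⌊11.22/2⌋ = 5; lat ⌊2.36/1⌋ = 2.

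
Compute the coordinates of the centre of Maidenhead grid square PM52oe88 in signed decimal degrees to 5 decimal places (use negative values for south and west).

32.20208, 131.23750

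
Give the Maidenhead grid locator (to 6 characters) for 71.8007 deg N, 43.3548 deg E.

LQ11qt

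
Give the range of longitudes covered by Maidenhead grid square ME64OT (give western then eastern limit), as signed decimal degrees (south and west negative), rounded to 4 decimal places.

73.1667, 73.2500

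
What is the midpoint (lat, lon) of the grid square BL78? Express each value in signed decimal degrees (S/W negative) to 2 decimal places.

28.50, -145.00

Field B=1, L=11: +1·20° lon, +11·10° lat → SW at lon -160°, lat 20°.
Square 7, 8: +7·2° lon, +8·1° lat → SW at lon -146°, lat 28°.
Cell spans 2° lon × 1° lat. Centre is SW corner plus half of each.
latitude 28.50, longitude -145.00.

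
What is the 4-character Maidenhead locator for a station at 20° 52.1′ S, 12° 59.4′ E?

JG69

Add 180° to longitude and 90° to latitude: 192.99, 69.13.
Field: 192.99/20 → 9 → J, 69.13/10 → 6 → G; chars JG.
Square: 12.99/2 → 6, 9.13/1 → 9; chars 69.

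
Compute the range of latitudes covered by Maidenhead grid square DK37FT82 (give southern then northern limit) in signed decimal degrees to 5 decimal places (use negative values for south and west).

17.80000, 17.80417

Field D=3, K=10: +3·20° lon, +10·10° lat → SW at lon -120°, lat 10°.
Square 3, 7: +3·2° lon, +7·1° lat → SW at lon -114°, lat 17°.
Subsquare f=5, t=19: +5·0.0833333° lon, +19·0.0416667° lat → SW at lon -113.583°, lat 17.7917°.
Extended square 8, 2: +8·0.00833333° lon, +2·0.00416667° lat → SW at lon -113.517°, lat 17.8°.
Cell spans 0.00833333° lon × 0.00416667° lat.
south 17.80000, north 17.80417.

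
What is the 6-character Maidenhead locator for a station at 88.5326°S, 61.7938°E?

Offset from 180°W / 90°S: lon 241.7938°, lat 1.4674°.
Field: lon ⌊241.7938/20⌋ = 12 → M; lat ⌊1.4674/10⌋ = 0 → A.
Square: lon ⌊1.7938/2⌋ = 0; lat ⌊1.4674/1⌋ = 1.
Subsquare: lon ⌊1.7938/0.0833333⌋ = 21 → v; lat ⌊0.4674/0.0416667⌋ = 11 → l.

MA01vl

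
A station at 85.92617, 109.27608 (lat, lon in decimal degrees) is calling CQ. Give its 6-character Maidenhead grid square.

Add 180° to longitude and 90° to latitude: 289.2761, 175.9262.
Field (20°×10°, letters A–R): lon ⌊289.2761/20⌋ = 14 → O; lat ⌊175.9262/10⌋ = 17 → R.
Square (2°×1°, digits 0–9): lon ⌊9.2761/2⌋ = 4; lat ⌊5.9262/1⌋ = 5.
Subsquare (5′×2.5′, letters a–x): lon ⌊1.2761/0.0833333⌋ = 15 → p; lat ⌊0.9262/0.0416667⌋ = 22 → w.

OR45pw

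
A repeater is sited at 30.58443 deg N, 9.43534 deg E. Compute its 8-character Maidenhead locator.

JM40ro20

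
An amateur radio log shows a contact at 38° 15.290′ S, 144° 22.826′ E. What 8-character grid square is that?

Add 180° to longitude and 90° to latitude: 324.38043, 51.74517.
Field (20°×10°, letters A–R): lon ⌊324.38043/20⌋ = 16 → Q; lat ⌊51.74517/10⌋ = 5 → F.
Square (2°×1°, digits 0–9): lon ⌊4.38043/2⌋ = 2; lat ⌊1.74517/1⌋ = 1.
Subsquare (5′×2.5′, letters a–x): lon ⌊0.38043/0.0833333⌋ = 4 → e; lat ⌊0.74517/0.0416667⌋ = 17 → r.
Extended square (30″×15″, digits 0–9): lon ⌊0.04710/0.00833333⌋ = 5; lat ⌊0.03683/0.00416667⌋ = 8.

QF21er58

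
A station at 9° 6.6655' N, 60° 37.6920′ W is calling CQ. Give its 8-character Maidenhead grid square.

Add 180° to longitude and 90° to latitude: 119.37180, 99.11109.
Field: lon ⌊119.37180/20⌋ = 5 → F; lat ⌊99.11109/10⌋ = 9 → J.
Square: lon ⌊19.37180/2⌋ = 9; lat ⌊9.11109/1⌋ = 9.
Subsquare: lon ⌊1.37180/0.0833333⌋ = 16 → q; lat ⌊0.11109/0.0416667⌋ = 2 → c.
Extended square: lon ⌊0.03847/0.00833333⌋ = 4; lat ⌊0.02776/0.00416667⌋ = 6.

FJ99qc46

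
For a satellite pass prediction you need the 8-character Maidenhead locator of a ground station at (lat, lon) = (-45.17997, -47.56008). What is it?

GE64ft26

Add 180° to longitude and 90° to latitude: 132.43992, 44.82003.
Field (20°×10°, letters A–R): lon ⌊132.43992/20⌋ = 6 → G; lat ⌊44.82003/10⌋ = 4 → E.
Square (2°×1°, digits 0–9): lon ⌊12.43992/2⌋ = 6; lat ⌊4.82003/1⌋ = 4.
Subsquare (5′×2.5′, letters a–x): lon ⌊0.43992/0.0833333⌋ = 5 → f; lat ⌊0.82003/0.0416667⌋ = 19 → t.
Extended square (30″×15″, digits 0–9): lon ⌊0.02325/0.00833333⌋ = 2; lat ⌊0.02836/0.00416667⌋ = 6.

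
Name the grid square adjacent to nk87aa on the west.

Longitude subsquare a = 0; −1 → -1, wraps to 23 = x, carry into square.
Longitude square 8; −1 → 7.
The latitude characters are unchanged.

NK77xa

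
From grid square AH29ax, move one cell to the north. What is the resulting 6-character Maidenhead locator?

AI20aa

Latitude subsquare x = 23; +1 → 24, wraps to 0 = a, carry into square.
Latitude square 9; +1 → 10, wraps to 0, carry into field.
Latitude field H = 7; +1 → 8 = I.
The longitude characters are unchanged.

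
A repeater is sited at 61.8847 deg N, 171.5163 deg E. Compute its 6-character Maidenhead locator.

Add 180° to longitude and 90° to latitude: 351.5163, 151.8847.
Field (20°×10°, letters A–R): lon ⌊351.5163/20⌋ = 17 → R; lat ⌊151.8847/10⌋ = 15 → P.
Square (2°×1°, digits 0–9): lon ⌊11.5163/2⌋ = 5; lat ⌊1.8847/1⌋ = 1.
Subsquare (5′×2.5′, letters a–x): lon ⌊1.5163/0.0833333⌋ = 18 → s; lat ⌊0.8847/0.0416667⌋ = 21 → v.

RP51sv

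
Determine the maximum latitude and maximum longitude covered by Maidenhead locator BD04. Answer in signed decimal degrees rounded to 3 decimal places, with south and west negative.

Field B=1, D=3: +1·20° lon, +3·10° lat → SW at lon -160°, lat -60°.
Square 0, 4: +0·2° lon, +4·1° lat → SW at lon -160°, lat -56°.
Cell spans 2° lon × 1° lat. NE corner is SW corner plus one full cell.
latitude -55.000, longitude -158.000.

-55.000, -158.000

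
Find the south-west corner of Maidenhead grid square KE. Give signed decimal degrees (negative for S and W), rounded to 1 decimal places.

-50.0, 20.0

Field K=10, E=4: +10·20° lon, +4·10° lat → SW at lon 20°, lat -50°.
latitude -50.0, longitude 20.0.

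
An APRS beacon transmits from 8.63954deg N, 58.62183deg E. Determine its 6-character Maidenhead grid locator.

LJ98hp

Add 180° to longitude and 90° to latitude: 238.6218, 98.6395.
Field: lon ⌊238.6218/20⌋ = 11 → L; lat ⌊98.6395/10⌋ = 9 → J.
Square: lon ⌊18.6218/2⌋ = 9; lat ⌊8.6395/1⌋ = 8.
Subsquare: lon ⌊0.6218/0.0833333⌋ = 7 → h; lat ⌊0.6395/0.0416667⌋ = 15 → p.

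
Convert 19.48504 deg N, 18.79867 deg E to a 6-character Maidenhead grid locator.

JK99jl

Shift to the Maidenhead origin (180°W, 90°S): lon 198.7987, lat 109.4850.
Field (20°×10°, letters A–R): 198.7987/20 → 9 → J, 109.4850/10 → 10 → K; chars JK.
Square (2°×1°, digits 0–9): 18.7987/2 → 9, 9.4850/1 → 9; chars 99.
Subsquare (5′×2.5′, letters a–x): 0.7987/0.0833333 → 9 → j, 0.4850/0.0416667 → 11 → l; chars jl.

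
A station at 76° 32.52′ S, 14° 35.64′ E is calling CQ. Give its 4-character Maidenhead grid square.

Add 180° to longitude and 90° to latitude: 194.59, 13.46.
Field: lon ⌊194.59/20⌋ = 9 → J; lat ⌊13.46/10⌋ = 1 → B.
Square: lon ⌊14.59/2⌋ = 7; lat ⌊3.46/1⌋ = 3.

JB73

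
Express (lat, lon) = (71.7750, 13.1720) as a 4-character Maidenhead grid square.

Offset from 180°W / 90°S: lon 193.17°, lat 161.78°.
Field: 193.17/20 → 9 → J, 161.78/10 → 16 → Q; chars JQ.
Square: 13.17/2 → 6, 1.78/1 → 1; chars 61.

JQ61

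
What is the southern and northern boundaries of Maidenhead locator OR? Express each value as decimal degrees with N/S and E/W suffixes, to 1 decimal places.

Field O=14, R=17: +14·20° lon, +17·10° lat → SW at lon 100°, lat 80°.
Cell spans 20° lon × 10° lat.
south 80.0° N, north 90.0° N.

80.0° N, 90.0° N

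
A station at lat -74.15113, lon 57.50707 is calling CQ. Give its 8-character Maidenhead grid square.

Add 180° to longitude and 90° to latitude: 237.50707, 15.84887.
Field (20°×10°, letters A–R): 237.50707/20 → 11 → L, 15.84887/10 → 1 → B; chars LB.
Square (2°×1°, digits 0–9): 17.50707/2 → 8, 5.84887/1 → 5; chars 85.
Subsquare (5′×2.5′, letters a–x): 1.50707/0.0833333 → 18 → s, 0.84887/0.0416667 → 20 → u; chars su.
Extended square (30″×15″, digits 0–9): 0.00707/0.00833333 → 0, 0.01554/0.00416667 → 3; chars 03.

LB85su03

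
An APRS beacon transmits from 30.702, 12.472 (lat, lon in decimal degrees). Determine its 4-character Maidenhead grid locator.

JM60

Add 180° to longitude and 90° to latitude: 192.47, 120.70.
Field: lon ⌊192.47/20⌋ = 9 → J; lat ⌊120.70/10⌋ = 12 → M.
Square: lon ⌊12.47/2⌋ = 6; lat ⌊0.70/1⌋ = 0.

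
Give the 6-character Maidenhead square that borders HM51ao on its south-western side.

HM41xn

Longitude subsquare a = 0; −1 → -1, wraps to 23 = x, carry into square.
Longitude square 5; −1 → 4.
Latitude subsquare o = 14; −1 → 13 = n.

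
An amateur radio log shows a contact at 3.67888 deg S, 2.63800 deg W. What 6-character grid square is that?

II86qh

Add 180° to longitude and 90° to latitude: 177.3620, 86.3211.
Field (20°×10°, letters A–R): lon ⌊177.3620/20⌋ = 8 → I; lat ⌊86.3211/10⌋ = 8 → I.
Square (2°×1°, digits 0–9): lon ⌊17.3620/2⌋ = 8; lat ⌊6.3211/1⌋ = 6.
Subsquare (5′×2.5′, letters a–x): lon ⌊1.3620/0.0833333⌋ = 16 → q; lat ⌊0.3211/0.0416667⌋ = 7 → h.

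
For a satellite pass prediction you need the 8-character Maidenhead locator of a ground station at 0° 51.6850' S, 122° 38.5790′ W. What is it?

CI89qd23

Offset from 180°W / 90°S: lon 57.35702°, lat 89.13858°.
Field: lon ⌊57.35702/20⌋ = 2 → C; lat ⌊89.13858/10⌋ = 8 → I.
Square: lon ⌊17.35702/2⌋ = 8; lat ⌊9.13858/1⌋ = 9.
Subsquare: lon ⌊1.35702/0.0833333⌋ = 16 → q; lat ⌊0.13858/0.0416667⌋ = 3 → d.
Extended square: lon ⌊0.02368/0.00833333⌋ = 2; lat ⌊0.01358/0.00416667⌋ = 3.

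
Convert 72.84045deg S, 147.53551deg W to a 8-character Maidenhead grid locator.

BB67fd58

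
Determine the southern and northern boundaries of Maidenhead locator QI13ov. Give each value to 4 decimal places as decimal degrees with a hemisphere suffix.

Field Q=16, I=8: +16·20° lon, +8·10° lat → SW at lon 140°, lat -10°.
Square 1, 3: +1·2° lon, +3·1° lat → SW at lon 142°, lat -7°.
Subsquare o=14, v=21: +14·0.0833333° lon, +21·0.0416667° lat → SW at lon 143.167°, lat -6.125°.
Cell spans 0.0833333° lon × 0.0416667° lat.
south 6.1250° S, north 6.0833° S.

6.1250° S, 6.0833° S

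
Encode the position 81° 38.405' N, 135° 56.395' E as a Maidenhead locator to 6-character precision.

PR71xp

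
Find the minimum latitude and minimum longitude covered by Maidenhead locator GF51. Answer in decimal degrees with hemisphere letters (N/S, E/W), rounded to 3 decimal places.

39.000° S, 50.000° W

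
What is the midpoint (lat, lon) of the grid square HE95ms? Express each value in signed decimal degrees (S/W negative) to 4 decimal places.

-44.2292, -20.9583

Field H=7, E=4: +7·20° lon, +4·10° lat → SW at lon -40°, lat -50°.
Square 9, 5: +9·2° lon, +5·1° lat → SW at lon -22°, lat -45°.
Subsquare m=12, s=18: +12·0.0833333° lon, +18·0.0416667° lat → SW at lon -21°, lat -44.25°.
Cell spans 0.0833333° lon × 0.0416667° lat. Centre is SW corner plus half of each.
latitude -44.2292, longitude -20.9583.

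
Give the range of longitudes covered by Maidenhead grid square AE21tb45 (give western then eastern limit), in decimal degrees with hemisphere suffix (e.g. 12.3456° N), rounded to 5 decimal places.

Field A=0, E=4: +0·20° lon, +4·10° lat → SW at lon -180°, lat -50°.
Square 2, 1: +2·2° lon, +1·1° lat → SW at lon -176°, lat -49°.
Subsquare t=19, b=1: +19·0.0833333° lon, +1·0.0416667° lat → SW at lon -174.417°, lat -48.9583°.
Extended square 4, 5: +4·0.00833333° lon, +5·0.00416667° lat → SW at lon -174.383°, lat -48.9375°.
Cell spans 0.00833333° lon × 0.00416667° lat.
west 174.38333° W, east 174.37500° W.

174.38333° W, 174.37500° W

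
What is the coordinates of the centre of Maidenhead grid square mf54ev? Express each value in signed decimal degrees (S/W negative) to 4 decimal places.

-35.1042, 70.3750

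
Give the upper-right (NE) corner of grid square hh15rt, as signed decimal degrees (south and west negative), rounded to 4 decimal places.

Field H=7, H=7: +7·20° lon, +7·10° lat → SW at lon -40°, lat -20°.
Square 1, 5: +1·2° lon, +5·1° lat → SW at lon -38°, lat -15°.
Subsquare r=17, t=19: +17·0.0833333° lon, +19·0.0416667° lat → SW at lon -36.5833°, lat -14.2083°.
Cell spans 0.0833333° lon × 0.0416667° lat. NE corner is SW corner plus one full cell.
latitude -14.1667, longitude -36.5000.

-14.1667, -36.5000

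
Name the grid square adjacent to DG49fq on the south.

Latitude subsquare q = 16; −1 → 15 = p.
The longitude characters are unchanged.

DG49fp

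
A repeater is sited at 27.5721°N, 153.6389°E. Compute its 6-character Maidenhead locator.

Offset from 180°W / 90°S: lon 333.6389°, lat 117.5721°.
Field (20°×10°, letters A–R): lon ⌊333.6389/20⌋ = 16 → Q; lat ⌊117.5721/10⌋ = 11 → L.
Square (2°×1°, digits 0–9): lon ⌊13.6389/2⌋ = 6; lat ⌊7.5721/1⌋ = 7.
Subsquare (5′×2.5′, letters a–x): lon ⌊1.6389/0.0833333⌋ = 19 → t; lat ⌊0.5721/0.0416667⌋ = 13 → n.

QL67tn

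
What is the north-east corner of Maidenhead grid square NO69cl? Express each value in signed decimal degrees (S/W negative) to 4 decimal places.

Field N=13, O=14: +13·20° lon, +14·10° lat → SW at lon 80°, lat 50°.
Square 6, 9: +6·2° lon, +9·1° lat → SW at lon 92°, lat 59°.
Subsquare c=2, l=11: +2·0.0833333° lon, +11·0.0416667° lat → SW at lon 92.1667°, lat 59.4583°.
Cell spans 0.0833333° lon × 0.0416667° lat. NE corner is SW corner plus one full cell.
latitude 59.5000, longitude 92.2500.

59.5000, 92.2500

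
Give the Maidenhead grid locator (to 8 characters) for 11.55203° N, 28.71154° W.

HK51pn42

Offset from 180°W / 90°S: lon 151.28846°, lat 101.55203°.
Field: 151.28846/20 → 7 → H, 101.55203/10 → 10 → K; chars HK.
Square: 11.28846/2 → 5, 1.55203/1 → 1; chars 51.
Subsquare: 1.28846/0.0833333 → 15 → p, 0.55203/0.0416667 → 13 → n; chars pn.
Extended square: 0.03846/0.00833333 → 4, 0.01036/0.00416667 → 2; chars 42.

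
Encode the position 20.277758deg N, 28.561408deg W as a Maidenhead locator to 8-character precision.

Add 180° to longitude and 90° to latitude: 151.43859, 110.27776.
Field: 151.43859/20 → 7 → H, 110.27776/10 → 11 → L; chars HL.
Square: 11.43859/2 → 5, 0.27776/1 → 0; chars 50.
Subsquare: 1.43859/0.0833333 → 17 → r, 0.27776/0.0416667 → 6 → g; chars rg.
Extended square: 0.02193/0.00833333 → 2, 0.02776/0.00416667 → 6; chars 26.

HL50rg26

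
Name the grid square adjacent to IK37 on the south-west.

Longitude square 3; −1 → 2.
Latitude square 7; −1 → 6.

IK26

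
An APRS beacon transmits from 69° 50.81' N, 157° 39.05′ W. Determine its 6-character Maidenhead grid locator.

BP19eu

Shift to the Maidenhead origin (180°W, 90°S): lon 22.3492, lat 159.8468.
Field: 22.3492/20 → 1 → B, 159.8468/10 → 15 → P; chars BP.
Square: 2.3492/2 → 1, 9.8468/1 → 9; chars 19.
Subsquare: 0.3492/0.0833333 → 4 → e, 0.8468/0.0416667 → 20 → u; chars eu.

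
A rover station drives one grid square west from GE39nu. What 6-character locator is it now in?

GE39mu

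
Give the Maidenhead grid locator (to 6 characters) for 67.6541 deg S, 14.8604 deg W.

Offset from 180°W / 90°S: lon 165.1396°, lat 22.3459°.
Field: lon ⌊165.1396/20⌋ = 8 → I; lat ⌊22.3459/10⌋ = 2 → C.
Square: lon ⌊5.1396/2⌋ = 2; lat ⌊2.3459/1⌋ = 2.
Subsquare: lon ⌊1.1396/0.0833333⌋ = 13 → n; lat ⌊0.3459/0.0416667⌋ = 8 → i.

IC22ni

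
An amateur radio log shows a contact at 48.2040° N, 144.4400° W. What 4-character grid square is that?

BN78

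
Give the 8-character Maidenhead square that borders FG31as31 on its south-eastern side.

Longitude extended square 3; +1 → 4.
Latitude extended square 1; −1 → 0.

FG31as40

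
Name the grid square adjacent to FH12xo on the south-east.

Longitude subsquare x = 23; +1 → 24, wraps to 0 = a, carry into square.
Longitude square 1; +1 → 2.
Latitude subsquare o = 14; −1 → 13 = n.

FH22an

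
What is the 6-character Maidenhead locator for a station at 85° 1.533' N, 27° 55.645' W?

HR65aa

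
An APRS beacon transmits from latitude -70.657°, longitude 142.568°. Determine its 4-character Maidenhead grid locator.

QB19

Shift to the Maidenhead origin (180°W, 90°S): lon 322.57, lat 19.34.
Field: lon ⌊322.57/20⌋ = 16 → Q; lat ⌊19.34/10⌋ = 1 → B.
Square: lon ⌊2.57/2⌋ = 1; lat ⌊9.34/1⌋ = 9.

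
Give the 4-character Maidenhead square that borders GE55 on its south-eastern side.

Longitude square 5; +1 → 6.
Latitude square 5; −1 → 4.

GE64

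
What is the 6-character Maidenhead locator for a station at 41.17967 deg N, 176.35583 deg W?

AN11te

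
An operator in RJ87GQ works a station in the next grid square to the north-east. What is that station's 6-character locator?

RJ87hr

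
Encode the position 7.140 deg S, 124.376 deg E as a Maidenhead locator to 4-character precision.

PI22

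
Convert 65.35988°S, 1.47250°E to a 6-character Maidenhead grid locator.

Add 180° to longitude and 90° to latitude: 181.4725, 24.6401.
Field: lon ⌊181.4725/20⌋ = 9 → J; lat ⌊24.6401/10⌋ = 2 → C.
Square: lon ⌊1.4725/2⌋ = 0; lat ⌊4.6401/1⌋ = 4.
Subsquare: lon ⌊1.4725/0.0833333⌋ = 17 → r; lat ⌊0.6401/0.0416667⌋ = 15 → p.

JC04rp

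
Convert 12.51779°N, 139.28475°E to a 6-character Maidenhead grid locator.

Shift to the Maidenhead origin (180°W, 90°S): lon 319.2848, lat 102.5178.
Field (20°×10°, letters A–R): lon ⌊319.2848/20⌋ = 15 → P; lat ⌊102.5178/10⌋ = 10 → K.
Square (2°×1°, digits 0–9): lon ⌊19.2848/2⌋ = 9; lat ⌊2.5178/1⌋ = 2.
Subsquare (5′×2.5′, letters a–x): lon ⌊1.2848/0.0833333⌋ = 15 → p; lat ⌊0.5178/0.0416667⌋ = 12 → m.

PK92pm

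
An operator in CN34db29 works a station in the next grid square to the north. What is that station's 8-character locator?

CN34dc20

Latitude extended square 9; +1 → 10, wraps to 0, carry into subsquare.
Latitude subsquare b = 1; +1 → 2 = c.
The longitude characters are unchanged.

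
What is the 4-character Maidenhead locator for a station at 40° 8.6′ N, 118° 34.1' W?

DN00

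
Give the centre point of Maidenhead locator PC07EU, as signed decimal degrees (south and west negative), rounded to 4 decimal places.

-62.1458, 120.3750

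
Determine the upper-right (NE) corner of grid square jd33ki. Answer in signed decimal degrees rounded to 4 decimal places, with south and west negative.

-56.6250, 6.9167

Field J=9, D=3: +9·20° lon, +3·10° lat → SW at lon 0°, lat -60°.
Square 3, 3: +3·2° lon, +3·1° lat → SW at lon 6°, lat -57°.
Subsquare k=10, i=8: +10·0.0833333° lon, +8·0.0416667° lat → SW at lon 6.83333°, lat -56.6667°.
Cell spans 0.0833333° lon × 0.0416667° lat. NE corner is SW corner plus one full cell.
latitude -56.6250, longitude 6.9167.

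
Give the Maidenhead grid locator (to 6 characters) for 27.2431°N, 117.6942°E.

OL87uf

Add 180° to longitude and 90° to latitude: 297.6942, 117.2431.
Field (20°×10°, letters A–R): 297.6942/20 → 14 → O, 117.2431/10 → 11 → L; chars OL.
Square (2°×1°, digits 0–9): 17.6942/2 → 8, 7.2431/1 → 7; chars 87.
Subsquare (5′×2.5′, letters a–x): 1.6942/0.0833333 → 20 → u, 0.2431/0.0416667 → 5 → f; chars uf.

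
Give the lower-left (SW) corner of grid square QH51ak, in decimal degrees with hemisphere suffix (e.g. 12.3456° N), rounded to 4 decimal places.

Field Q=16, H=7: +16·20° lon, +7·10° lat → SW at lon 140°, lat -20°.
Square 5, 1: +5·2° lon, +1·1° lat → SW at lon 150°, lat -19°.
Subsquare a=0, k=10: +0·0.0833333° lon, +10·0.0416667° lat → SW at lon 150°, lat -18.5833°.
latitude 18.5833° S, longitude 150.0000° E.

18.5833° S, 150.0000° E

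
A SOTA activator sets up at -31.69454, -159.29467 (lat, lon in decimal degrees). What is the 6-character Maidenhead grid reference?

Add 180° to longitude and 90° to latitude: 20.7053, 58.3055.
Field: 20.7053/20 → 1 → B, 58.3055/10 → 5 → F; chars BF.
Square: 0.7053/2 → 0, 8.3055/1 → 8; chars 08.
Subsquare: 0.7053/0.0833333 → 8 → i, 0.3055/0.0416667 → 7 → h; chars ih.

BF08ih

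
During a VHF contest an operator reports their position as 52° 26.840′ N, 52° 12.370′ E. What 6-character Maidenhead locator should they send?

LO62ck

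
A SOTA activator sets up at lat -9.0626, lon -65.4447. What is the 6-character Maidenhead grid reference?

Offset from 180°W / 90°S: lon 114.5553°, lat 80.9374°.
Field: lon ⌊114.5553/20⌋ = 5 → F; lat ⌊80.9374/10⌋ = 8 → I.
Square: lon ⌊14.5553/2⌋ = 7; lat ⌊0.9374/1⌋ = 0.
Subsquare: lon ⌊0.5553/0.0833333⌋ = 6 → g; lat ⌊0.9374/0.0416667⌋ = 22 → w.

FI70gw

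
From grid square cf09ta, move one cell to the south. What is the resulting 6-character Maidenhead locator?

CF08tx

Latitude subsquare a = 0; −1 → -1, wraps to 23 = x, carry into square.
Latitude square 9; −1 → 8.
The longitude characters are unchanged.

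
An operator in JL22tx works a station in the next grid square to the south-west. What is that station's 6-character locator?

Longitude subsquare t = 19; −1 → 18 = s.
Latitude subsquare x = 23; −1 → 22 = w.

JL22sw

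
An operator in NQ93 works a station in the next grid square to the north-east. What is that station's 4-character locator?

OQ04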